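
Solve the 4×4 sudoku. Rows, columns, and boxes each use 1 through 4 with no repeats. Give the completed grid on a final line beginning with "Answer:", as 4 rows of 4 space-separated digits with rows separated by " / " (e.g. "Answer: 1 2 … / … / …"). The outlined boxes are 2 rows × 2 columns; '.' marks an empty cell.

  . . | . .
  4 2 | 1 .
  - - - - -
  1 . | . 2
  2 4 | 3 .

Step 1. [r1c4∈{3,4}] 4 has one home in col 4: r1c4, so r1c4=4.
Step 2. [r1c1∈{3}] r1c1's peers cover all but 3, so r1c1=3.
Step 3. [r4c4∈{1}] r4c4 has the single candidate 1, so r4c4=1.
Step 4. [r1c2∈{1}] r1c2 has the single candidate 1. So r1c2=1.
Step 5. [r3c3∈{4}] r3c3's peers cover all but 4, so r3c3=4.
Step 6. [r2c4∈{3}] r2c4 is down to just 3 ⇒ r2c4=3.
Step 7. [r3c2∈{3}] nothing but 3 survives at r3c2 ⇒ r3c2=3.
Step 8. [r1c3∈{2}] r1c3 has the single candidate 2. So r1c3=2.

Answer: 3 1 2 4 / 4 2 1 3 / 1 3 4 2 / 2 4 3 1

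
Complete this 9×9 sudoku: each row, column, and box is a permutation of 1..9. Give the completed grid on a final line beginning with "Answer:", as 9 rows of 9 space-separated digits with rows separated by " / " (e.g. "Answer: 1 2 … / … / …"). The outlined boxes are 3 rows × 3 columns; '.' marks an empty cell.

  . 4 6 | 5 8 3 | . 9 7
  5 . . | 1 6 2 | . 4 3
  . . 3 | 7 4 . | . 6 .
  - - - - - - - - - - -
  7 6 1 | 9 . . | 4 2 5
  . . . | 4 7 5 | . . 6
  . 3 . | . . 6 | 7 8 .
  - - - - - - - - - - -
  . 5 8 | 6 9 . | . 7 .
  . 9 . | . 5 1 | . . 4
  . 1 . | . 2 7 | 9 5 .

Step 1. [r8c8∈{3}] nothing but 3 survives at r8c8, so r8c8=3.
Step 2. [r2c7∈{8}] only 8 remains possible at r2c7 ⇒ r2c7=8.
Step 3. [r2c3∈{7,9}] in row 2, 9 fits only at r2c3 ⇒ r2c3=9.
Step 4. [r5c3∈{2}] r5c3 has the single candidate 2. So r5c3=2.
Step 5. [r3c2∈{2,8}] 2 has one home in col 2: r3c2 ⇒ r3c2=2.
Step 6. [r3c9∈{1}] r3c9 has the single candidate 1 ⇒ r3c9=1.
Step 7. [r9c1∈{3,4,6}] in row 9, 6 fits only at r9c1, so r9c1=6.
Step 8. [r7c9∈{2}] r7c9 is down to just 2, so r7c9=2.
Step 9. [r9c3∈{4}] r9c3 is down to just 4 ⇒ r9c3=4.
Step 10. [r5c1∈{8,9}] 9 has one home in row 5: r5c1. So r5c1=9.
Step 11. [r5c8∈{1}] r5c8 has the single candidate 1. So r5c8=1.
Step 12. [r9c4∈{3,8}] in row 9, 3 fits only at r9c4, so r9c4=3.
Step 13. [r8c4∈{8}] nothing but 8 survives at r8c4. So r8c4=8.
Step 14. [r8c1∈{2}] only 2 remains possible at r8c1 ⇒ r8c1=2.
Step 15. [r3c1∈{8}] r3c1 is down to just 8, so r3c1=8.
Step 16. [r8c3∈{7}] only 7 remains possible at r8c3. So r8c3=7.
Step 17. [r5c7∈{3}] only 3 remains possible at r5c7, so r5c7=3.
Step 18. [r6c4∈{2}] only 2 remains possible at r6c4. So r6c4=2.
Step 19. [r1c7∈{2}] nothing but 2 survives at r1c7, so r1c7=2.
Step 20. [r7c1∈{3}] only 3 remains possible at r7c1. So r7c1=3.
Step 21. [r3c7∈{5}] r3c7 is down to just 5. So r3c7=5.
Step 22. [r7c6∈{4}] nothing but 4 survives at r7c6 ⇒ r7c6=4.
Step 23. [r6c9∈{9}] only 9 remains possible at r6c9, so r6c9=9.
Step 24. [r9c9∈{8}] r9c9's peers cover all but 8. So r9c9=8.
Step 25. [r8c7∈{6}] r8c7 has the single candidate 6. So r8c7=6.
Step 26. [r2c2∈{7}] r2c2 has the single candidate 7. So r2c2=7.
Step 27. [r6c5∈{1}] only 1 remains possible at r6c5 ⇒ r6c5=1.
Step 28. [r7c7∈{1}] r7c7 is down to just 1, so r7c7=1.
Step 29. [r6c3∈{5}] r6c3 has the single candidate 5, so r6c3=5.
Step 30. [r5c2∈{8}] r5c2's peers cover all but 8. So r5c2=8.
Step 31. [r1c1∈{1}] only 1 remains possible at r1c1. So r1c1=1.
Step 32. [r4c6∈{8}] nothing but 8 survives at r4c6, so r4c6=8.
Step 33. [r4c5∈{3}] nothing but 3 survives at r4c5 ⇒ r4c5=3.
Step 34. [r6c1∈{4}] only 4 remains possible at r6c1 ⇒ r6c1=4.
Step 35. [r3c6∈{9}] r3c6 is down to just 9, so r3c6=9.

Answer: 1 4 6 5 8 3 2 9 7 / 5 7 9 1 6 2 8 4 3 / 8 2 3 7 4 9 5 6 1 / 7 6 1 9 3 8 4 2 5 / 9 8 2 4 7 5 3 1 6 / 4 3 5 2 1 6 7 8 9 / 3 5 8 6 9 4 1 7 2 / 2 9 7 8 5 1 6 3 4 / 6 1 4 3 2 7 9 5 8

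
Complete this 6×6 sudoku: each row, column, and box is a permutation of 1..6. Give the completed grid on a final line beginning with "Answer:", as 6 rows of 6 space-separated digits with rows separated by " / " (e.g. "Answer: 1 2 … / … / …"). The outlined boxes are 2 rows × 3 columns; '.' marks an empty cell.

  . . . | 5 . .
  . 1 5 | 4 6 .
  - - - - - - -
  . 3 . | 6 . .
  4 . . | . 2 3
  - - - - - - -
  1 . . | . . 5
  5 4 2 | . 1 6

Step 1. [r5c3∈{3,6}] across box 5, 3 lands solely at r5c3. So r5c3=3.
Step 2. [r1c2∈{2,6}] r1c2 is the only open cell in col 2 admitting 2 ⇒ r1c2=2.
Step 3. [r3c6∈{1,4}] r3c6 is the only open cell in col 6 admitting 4 ⇒ r3c6=4.
Step 4. [r1c1∈{3,6}] 6 has one home in col 1: r1c1. So r1c1=6.
Step 5. [r4c3∈{1,6}] across col 3, 6 lands solely at r4c3. So r4c3=6.
Step 6. [r5c5∈{4}] r5c5's peers cover all but 4. So r5c5=4.
Step 7. [r3c3∈{1}] r3c3 is down to just 1. So r3c3=1.
Step 8. [r3c5∈{5}] r3c5 has the single candidate 5. So r3c5=5.
Step 9. [r2c1∈{3}] only 3 remains possible at r2c1. So r2c1=3.
Step 10. [r6c4∈{3}] r6c4's peers cover all but 3, so r6c4=3.
Step 11. [r1c5∈{3}] r1c5's peers cover all but 3. So r1c5=3.
Step 12. [r3c1∈{2}] nothing but 2 survives at r3c1 ⇒ r3c1=2.
Step 13. [r2c6∈{2}] r2c6 has the single candidate 2, so r2c6=2.
Step 14. [r4c4∈{1}] nothing but 1 survives at r4c4 ⇒ r4c4=1.
Step 15. [r1c6∈{1}] r1c6 has the single candidate 1, so r1c6=1.
Step 16. [r4c2∈{5}] nothing but 5 survives at r4c2, so r4c2=5.
Step 17. [r5c2∈{6}] only 6 remains possible at r5c2. So r5c2=6.
Step 18. [r5c4∈{2}] r5c4 has the single candidate 2. So r5c4=2.
Step 19. [r1c3∈{4}] r1c3 has the single candidate 4 ⇒ r1c3=4.

Answer: 6 2 4 5 3 1 / 3 1 5 4 6 2 / 2 3 1 6 5 4 / 4 5 6 1 2 3 / 1 6 3 2 4 5 / 5 4 2 3 1 6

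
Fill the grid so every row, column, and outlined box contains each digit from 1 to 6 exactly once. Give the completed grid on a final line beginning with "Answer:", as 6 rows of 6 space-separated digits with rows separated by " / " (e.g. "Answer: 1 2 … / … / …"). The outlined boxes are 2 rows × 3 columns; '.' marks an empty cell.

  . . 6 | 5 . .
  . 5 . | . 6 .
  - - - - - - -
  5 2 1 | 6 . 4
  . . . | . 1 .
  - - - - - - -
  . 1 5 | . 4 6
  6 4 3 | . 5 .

Step 1. [r1c1∈{1,2,3,4}] r1c1 is the only open cell in row 1 admitting 4. So r1c1=4.
Step 2. [r1c6∈{1,2,3}] 1 has one home in row 1: r1c6 ⇒ r1c6=1.
Step 3. [r4c1∈{3}] only 3 remains possible at r4c1. So r4c1=3.
Step 4. [r4c4∈{2}] r4c4 is down to just 2 ⇒ r4c4=2.
Step 5. [r2c6∈{2,3}] col 6 places 3 nowhere but r2c6 ⇒ r2c6=3.
Step 6. [r5c1∈{2}] r5c1 has the single candidate 2 ⇒ r5c1=2.
Step 7. [r5c4∈{3}] only 3 remains possible at r5c4 ⇒ r5c4=3.
Step 8. [r4c3∈{4}] r4c3's peers cover all but 4. So r4c3=4.
Step 9. [r1c2∈{3}] r1c2 is down to just 3 ⇒ r1c2=3.
Step 10. [r6c4∈{1}] r6c4 is down to just 1. So r6c4=1.
Step 11. [r2c4∈{4}] r2c4's peers cover all but 4, so r2c4=4.
Step 12. [r2c3∈{2}] r2c3 has the single candidate 2. So r2c3=2.
Step 13. [r3c5∈{3}] r3c5 has the single candidate 3, so r3c5=3.
Step 14. [r1c5∈{2}] r1c5's peers cover all but 2, so r1c5=2.
Step 15. [r4c6∈{5}] r4c6's peers cover all but 5 ⇒ r4c6=5.
Step 16. [r2c1∈{1}] only 1 remains possible at r2c1. So r2c1=1.
Step 17. [r4c2∈{6}] r4c2 is down to just 6, so r4c2=6.
Step 18. [r6c6∈{2}] r6c6's peers cover all but 2, so r6c6=2.

Answer: 4 3 6 5 2 1 / 1 5 2 4 6 3 / 5 2 1 6 3 4 / 3 6 4 2 1 5 / 2 1 5 3 4 6 / 6 4 3 1 5 2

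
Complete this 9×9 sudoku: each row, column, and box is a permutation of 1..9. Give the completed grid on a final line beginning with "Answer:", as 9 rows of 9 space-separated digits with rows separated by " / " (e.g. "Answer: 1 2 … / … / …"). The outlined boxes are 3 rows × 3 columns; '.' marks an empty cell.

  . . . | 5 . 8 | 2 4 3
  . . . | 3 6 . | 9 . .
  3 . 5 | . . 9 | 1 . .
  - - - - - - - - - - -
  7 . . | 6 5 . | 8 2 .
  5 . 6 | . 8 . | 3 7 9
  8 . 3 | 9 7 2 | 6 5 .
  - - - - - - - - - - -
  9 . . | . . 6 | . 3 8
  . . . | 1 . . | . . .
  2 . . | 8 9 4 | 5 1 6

Step 1. [r9c3∈{7}] nothing but 7 survives at r9c3 ⇒ r9c3=7.
Step 2. [r2c3∈{1,2,4,8}] 2 has one home in col 3: r2c3. So r2c3=2.
Step 3. [r1c2∈{1,6,7,9}] across row 1, 7 lands solely at r1c2. So r1c2=7.
Step 4. [r5c6∈{1}] nothing but 1 survives at r5c6, so r5c6=1.
Step 5. [r2c6∈{7}] r2c6 has the single candidate 7 ⇒ r2c6=7.
Step 6. [r8c5∈{2,3}] col 5 places 3 nowhere but r8c5. So r8c5=3.
Step 7. [r4c2∈{1,4,9}] r4c2 is the only open cell in col 2 admitting 9. So r4c2=9.
Step 8. [r1c1∈{1,6}] r1c1 is the only open cell in row 1 admitting 6, so r1c1=6.
Step 9. [r8c1∈{4}] nothing but 4 survives at r8c1. So r8c1=4.
Step 10. [r2c2∈{1,4,8}] across row 2, 4 lands solely at r2c2 ⇒ r2c2=4.
Step 11. [r6c2∈{1}] r6c2 is down to just 1, so r6c2=1.
Step 12. [r3c5∈{2,4}] across col 5, 4 lands solely at r3c5 ⇒ r3c5=4.
Step 13. [r8c2∈{5,6,8}] in row 8, 6 fits only at r8c2 ⇒ r8c2=6.
Step 14. [r7c4∈{2,7}] col 4 places 7 nowhere but r7c4 ⇒ r7c4=7.
Step 15. [r6c9∈{4}] only 4 remains possible at r6c9 ⇒ r6c9=4.
Step 16. [r3c2∈{8}] r3c2 has the single candidate 8. So r3c2=8.
Step 17. [r1c3∈{1,9}] in row 1, 9 fits only at r1c3 ⇒ r1c3=9.
Step 18. [r3c9∈{7}] r3c9's peers cover all but 7. So r3c9=7.
Step 19. [r2c8∈{8}] only 8 remains possible at r2c8. So r2c8=8.
Step 20. [r5c4∈{4}] r5c4's peers cover all but 4. So r5c4=4.
Step 21. [r2c1∈{1}] nothing but 1 survives at r2c1, so r2c1=1.
Step 22. [r8c9∈{2}] r8c9 has the single candidate 2 ⇒ r8c9=2.
Step 23. [r3c8∈{6}] nothing but 6 survives at r3c8 ⇒ r3c8=6.
Step 24. [r2c9∈{5}] r2c9 is down to just 5. So r2c9=5.
Step 25. [r9c2∈{3}] r9c2 is down to just 3 ⇒ r9c2=3.
Step 26. [r8c7∈{7}] r8c7 is down to just 7, so r8c7=7.
Step 27. [r7c2∈{5}] r7c2 is down to just 5, so r7c2=5.
Step 28. [r7c5∈{2}] nothing but 2 survives at r7c5, so r7c5=2.
Step 29. [r8c8∈{9}] r8c8's peers cover all but 9, so r8c8=9.
Step 30. [r4c9∈{1}] nothing but 1 survives at r4c9. So r4c9=1.
Step 31. [r7c7∈{4}] r7c7's peers cover all but 4. So r7c7=4.
Step 32. [r4c3∈{4}] nothing but 4 survives at r4c3. So r4c3=4.
Step 33. [r4c6∈{3}] only 3 remains possible at r4c6. So r4c6=3.
Step 34. [r3c4∈{2}] r3c4 has the single candidate 2. So r3c4=2.
Step 35. [r8c6∈{5}] r8c6's peers cover all but 5, so r8c6=5.
Step 36. [r8c3∈{8}] only 8 remains possible at r8c3. So r8c3=8.
Step 37. [r7c3∈{1}] r7c3 has the single candidate 1, so r7c3=1.
Step 38. [r1c5∈{1}] only 1 remains possible at r1c5 ⇒ r1c5=1.
Step 39. [r5c2∈{2}] r5c2's peers cover all but 2, so r5c2=2.

Answer: 6 7 9 5 1 8 2 4 3 / 1 4 2 3 6 7 9 8 5 / 3 8 5 2 4 9 1 6 7 / 7 9 4 6 5 3 8 2 1 / 5 2 6 4 8 1 3 7 9 / 8 1 3 9 7 2 6 5 4 / 9 5 1 7 2 6 4 3 8 / 4 6 8 1 3 5 7 9 2 / 2 3 7 8 9 4 5 1 6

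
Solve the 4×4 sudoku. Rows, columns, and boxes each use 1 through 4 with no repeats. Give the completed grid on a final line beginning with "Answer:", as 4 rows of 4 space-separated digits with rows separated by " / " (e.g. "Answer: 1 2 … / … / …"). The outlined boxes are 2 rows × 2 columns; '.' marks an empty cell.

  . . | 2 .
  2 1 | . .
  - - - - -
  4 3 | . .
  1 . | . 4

Step 1. [r2c4∈{3}] r2c4 is down to just 3, so r2c4=3.
Step 2. [r3c3∈{1}] r3c3's peers cover all but 1, so r3c3=1.
Step 3. [r4c3∈{3}] nothing but 3 survives at r4c3, so r4c3=3.
Step 4. [r4c2∈{2}] only 2 remains possible at r4c2. So r4c2=2.
Step 5. [r1c2∈{4}] r1c2 has the single candidate 4. So r1c2=4.
Step 6. [r2c3∈{4}] nothing but 4 survives at r2c3 ⇒ r2c3=4.
Step 7. [r1c1∈{3}] nothing but 3 survives at r1c1, so r1c1=3.
Step 8. [r1c4∈{1}] only 1 remains possible at r1c4, so r1c4=1.
Step 9. [r3c4∈{2}] only 2 remains possible at r3c4. So r3c4=2.

Answer: 3 4 2 1 / 2 1 4 3 / 4 3 1 2 / 1 2 3 4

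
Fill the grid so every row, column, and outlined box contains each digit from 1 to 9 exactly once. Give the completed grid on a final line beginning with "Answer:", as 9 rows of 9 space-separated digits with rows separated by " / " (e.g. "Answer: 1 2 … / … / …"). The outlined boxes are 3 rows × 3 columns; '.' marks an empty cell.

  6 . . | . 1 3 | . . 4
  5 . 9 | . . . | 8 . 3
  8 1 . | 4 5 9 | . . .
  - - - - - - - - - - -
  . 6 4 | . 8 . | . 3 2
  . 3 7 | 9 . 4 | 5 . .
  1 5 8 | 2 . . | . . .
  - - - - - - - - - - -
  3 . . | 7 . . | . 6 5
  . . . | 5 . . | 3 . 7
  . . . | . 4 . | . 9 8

Step 1. [r1c3∈{2}] r1c3's peers cover all but 2 ⇒ r1c3=2.
Step 2. [r5c5∈{6}] r5c5 is down to just 6. So r5c5=6.
Step 3. [r6c6∈{7}] only 7 remains possible at r6c6, so r6c6=7.
Step 4. [r8c1∈{2,4,9}] in col 1, 4 fits only at r8c1, so r8c1=4.
Step 5. [r4c7∈{1,7,9}] in row 4, 7 fits only at r4c7. So r4c7=7.
Step 6. [r2c8∈{1,2,7}] in row 2, 1 fits only at r2c8. So r2c8=1.
Step 7. [r8c8∈{2}] r8c8 is down to just 2, so r8c8=2.
Step 8. [r9c7∈{1}] nothing but 1 survives at r9c7 ⇒ r9c7=1.
Step 9. [r1c2∈{7}] r1c2 is down to just 7, so r1c2=7.
Step 10. [r9c2∈{2}] r9c2's peers cover all but 2 ⇒ r9c2=2.
Step 11. [r9c6∈{6}] r9c6 has the single candidate 6, so r9c6=6.
Step 12. [r6c9∈{6,9}] in col 9, 9 fits only at r6c9. So r6c9=9.
Step 13. [r6c7∈{4,6}] across row 6, 6 lands solely at r6c7 ⇒ r6c7=6.
Step 14. [r8c5∈{9}] r8c5 has the single candidate 9, so r8c5=9.
Step 15. [r8c2∈{8}] only 8 remains possible at r8c2. So r8c2=8.
Step 16. [r8c6∈{1}] only 1 remains possible at r8c6 ⇒ r8c6=1.
Step 17. [r2c6∈{2}] only 2 remains possible at r2c6, so r2c6=2.
Step 18. [r3c3∈{3}] nothing but 3 survives at r3c3, so r3c3=3.
Step 19. [r2c4∈{6}] only 6 remains possible at r2c4 ⇒ r2c4=6.
Step 20. [r3c8∈{7}] r3c8's peers cover all but 7, so r3c8=7.
Step 21. [r9c3∈{5}] r9c3 is down to just 5, so r9c3=5.
Step 22. [r6c5∈{3}] nothing but 3 survives at r6c5 ⇒ r6c5=3.
Step 23. [r3c9∈{6}] r3c9's peers cover all but 6. So r3c9=6.
Step 24. [r2c5∈{7}] nothing but 7 survives at r2c5, so r2c5=7.
Step 25. [r4c4∈{1}] r4c4 has the single candidate 1. So r4c4=1.
Step 26. [r7c3∈{1}] nothing but 1 survives at r7c3 ⇒ r7c3=1.
Step 27. [r5c9∈{1}] r5c9 is down to just 1. So r5c9=1.
Step 28. [r9c4∈{3}] r9c4 is down to just 3 ⇒ r9c4=3.
Step 29. [r5c1∈{2}] r5c1 has the single candidate 2, so r5c1=2.
Step 30. [r2c2∈{4}] r2c2 has the single candidate 4 ⇒ r2c2=4.
Step 31. [r7c7∈{4}] r7c7's peers cover all but 4. So r7c7=4.
Step 32. [r1c8∈{5}] r1c8 is down to just 5. So r1c8=5.
Step 33. [r3c7∈{2}] only 2 remains possible at r3c7, so r3c7=2.
Step 34. [r4c6∈{5}] r4c6 is down to just 5 ⇒ r4c6=5.
Step 35. [r1c7∈{9}] nothing but 9 survives at r1c7, so r1c7=9.
Step 36. [r1c4∈{8}] r1c4's peers cover all but 8. So r1c4=8.
Step 37. [r6c8∈{4}] r6c8 has the single candidate 4. So r6c8=4.
Step 38. [r7c5∈{2}] only 2 remains possible at r7c5, so r7c5=2.
Step 39. [r9c1∈{7}] nothing but 7 survives at r9c1. So r9c1=7.
Step 40. [r5c8∈{8}] r5c8's peers cover all but 8 ⇒ r5c8=8.
Step 41. [r7c2∈{9}] nothing but 9 survives at r7c2, so r7c2=9.
Step 42. [r7c6∈{8}] only 8 remains possible at r7c6. So r7c6=8.
Step 43. [r8c3∈{6}] r8c3's peers cover all but 6. So r8c3=6.
Step 44. [r4c1∈{9}] only 9 remains possible at r4c1. So r4c1=9.

Answer: 6 7 2 8 1 3 9 5 4 / 5 4 9 6 7 2 8 1 3 / 8 1 3 4 5 9 2 7 6 / 9 6 4 1 8 5 7 3 2 / 2 3 7 9 6 4 5 8 1 / 1 5 8 2 3 7 6 4 9 / 3 9 1 7 2 8 4 6 5 / 4 8 6 5 9 1 3 2 7 / 7 2 5 3 4 6 1 9 8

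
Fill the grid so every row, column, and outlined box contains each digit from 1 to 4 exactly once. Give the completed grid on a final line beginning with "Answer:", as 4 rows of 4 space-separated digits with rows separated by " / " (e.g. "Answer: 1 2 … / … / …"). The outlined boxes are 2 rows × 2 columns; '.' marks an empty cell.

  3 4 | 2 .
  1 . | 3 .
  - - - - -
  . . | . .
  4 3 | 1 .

Step 1. [r3c1∈{2}] r3c1's peers cover all but 2 ⇒ r3c1=2.
Step 2. [r3c3∈{4}] r3c3 is down to just 4 ⇒ r3c3=4.
Step 3. [r2c2∈{2}] r2c2's peers cover all but 2 ⇒ r2c2=2.
Step 4. [r4c4∈{2}] r4c4 has the single candidate 2. So r4c4=2.
Step 5. [r3c2∈{1}] r3c2 is down to just 1. So r3c2=1.
Step 6. [r2c4∈{4}] only 4 remains possible at r2c4. So r2c4=4.
Step 7. [r3c4∈{3}] nothing but 3 survives at r3c4 ⇒ r3c4=3.
Step 8. [r1c4∈{1}] only 1 remains possible at r1c4 ⇒ r1c4=1.

Answer: 3 4 2 1 / 1 2 3 4 / 2 1 4 3 / 4 3 1 2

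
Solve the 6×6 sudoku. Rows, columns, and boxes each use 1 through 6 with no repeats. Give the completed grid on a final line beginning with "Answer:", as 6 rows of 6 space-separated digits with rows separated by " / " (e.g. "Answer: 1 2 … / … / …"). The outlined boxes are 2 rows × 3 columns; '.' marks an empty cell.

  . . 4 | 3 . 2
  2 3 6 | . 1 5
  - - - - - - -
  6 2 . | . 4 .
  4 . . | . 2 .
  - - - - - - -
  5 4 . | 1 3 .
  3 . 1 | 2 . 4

Step 1. [r4c2∈{1,5}] 1 has one home in box 3: r4c2, so r4c2=1.
Step 2. [r5c6∈{6}] only 6 remains possible at r5c6. So r5c6=6.
Step 3. [r3c4∈{5}] r3c4 is down to just 5. So r3c4=5.
Step 4. [r4c6∈{3}] r4c6 has the single candidate 3 ⇒ r4c6=3.
Step 5. [r3c3∈{3}] only 3 remains possible at r3c3. So r3c3=3.
Step 6. [r1c1∈{1}] r1c1 has the single candidate 1, so r1c1=1.
Step 7. [r6c2∈{6}] nothing but 6 survives at r6c2, so r6c2=6.
Step 8. [r4c4∈{6}] r4c4 has the single candidate 6 ⇒ r4c4=6.
Step 9. [r3c6∈{1}] r3c6's peers cover all but 1 ⇒ r3c6=1.
Step 10. [r4c3∈{5}] r4c3 has the single candidate 5, so r4c3=5.
Step 11. [r1c2∈{5}] r1c2's peers cover all but 5. So r1c2=5.
Step 12. [r2c4∈{4}] nothing but 4 survives at r2c4. So r2c4=4.
Step 13. [r6c5∈{5}] r6c5 is down to just 5, so r6c5=5.
Step 14. [r1c5∈{6}] nothing but 6 survives at r1c5 ⇒ r1c5=6.
Step 15. [r5c3∈{2}] nothing but 2 survives at r5c3. So r5c3=2.

Answer: 1 5 4 3 6 2 / 2 3 6 4 1 5 / 6 2 3 5 4 1 / 4 1 5 6 2 3 / 5 4 2 1 3 6 / 3 6 1 2 5 4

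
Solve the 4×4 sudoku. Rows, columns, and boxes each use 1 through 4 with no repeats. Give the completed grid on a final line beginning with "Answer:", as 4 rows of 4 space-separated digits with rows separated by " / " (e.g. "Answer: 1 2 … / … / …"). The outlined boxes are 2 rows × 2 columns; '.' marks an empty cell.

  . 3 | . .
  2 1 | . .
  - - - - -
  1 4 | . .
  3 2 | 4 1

Step 1. [r2c3∈{3}] only 3 remains possible at r2c3 ⇒ r2c3=3.
Step 2. [r3c3∈{2}] r3c3 is down to just 2, so r3c3=2.
Step 3. [r1c1∈{4}] r1c1 is down to just 4 ⇒ r1c1=4.
Step 4. [r1c3∈{1}] nothing but 1 survives at r1c3 ⇒ r1c3=1.
Step 5. [r1c4∈{2}] r1c4 has the single candidate 2. So r1c4=2.
Step 6. [r3c4∈{3}] only 3 remains possible at r3c4, so r3c4=3.
Step 7. [r2c4∈{4}] only 4 remains possible at r2c4, so r2c4=4.

Answer: 4 3 1 2 / 2 1 3 4 / 1 4 2 3 / 3 2 4 1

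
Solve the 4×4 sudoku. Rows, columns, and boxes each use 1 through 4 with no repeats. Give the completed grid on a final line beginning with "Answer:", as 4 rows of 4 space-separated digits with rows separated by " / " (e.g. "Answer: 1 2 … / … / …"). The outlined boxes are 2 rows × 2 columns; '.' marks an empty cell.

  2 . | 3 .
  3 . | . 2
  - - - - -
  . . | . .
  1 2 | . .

Step 1. [r4c3∈{4}] r4c3's peers cover all but 4. So r4c3=4.
Step 2. [r2c2∈{1,4}] in row 2, 4 fits only at r2c2 ⇒ r2c2=4.
Step 3. [r2c3∈{1}] r2c3 is down to just 1 ⇒ r2c3=1.
Step 4. [r4c4∈{3}] nothing but 3 survives at r4c4, so r4c4=3.
Step 5. [r1c4∈{4}] r1c4 is down to just 4, so r1c4=4.
Step 6. [r3c3∈{2}] only 2 remains possible at r3c3 ⇒ r3c3=2.
Step 7. [r3c2∈{3}] only 3 remains possible at r3c2. So r3c2=3.
Step 8. [r3c1∈{4}] nothing but 4 survives at r3c1 ⇒ r3c1=4.
Step 9. [r3c4∈{1}] nothing but 1 survives at r3c4, so r3c4=1.
Step 10. [r1c2∈{1}] r1c2 is down to just 1 ⇒ r1c2=1.

Answer: 2 1 3 4 / 3 4 1 2 / 4 3 2 1 / 1 2 4 3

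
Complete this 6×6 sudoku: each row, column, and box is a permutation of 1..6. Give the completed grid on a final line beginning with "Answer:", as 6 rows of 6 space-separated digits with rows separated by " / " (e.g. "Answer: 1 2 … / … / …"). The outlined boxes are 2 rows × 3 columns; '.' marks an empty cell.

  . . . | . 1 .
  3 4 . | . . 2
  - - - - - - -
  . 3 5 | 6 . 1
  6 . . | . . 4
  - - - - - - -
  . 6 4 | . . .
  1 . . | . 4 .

Step 1. [r2c4∈{5}] nothing but 5 survives at r2c4. So r2c4=5.
Step 2. [r3c5∈{2}] nothing but 2 survives at r3c5. So r3c5=2.
Step 3. [r4c4∈{3}] r4c4 is down to just 3 ⇒ r4c4=3.
Step 4. [r6c6∈{3,5,6}] 6 has one home in row 6: r6c6, so r6c6=6.
Step 5. [r6c2∈{2,5}] row 6 places 5 nowhere but r6c2, so r6c2=5.
Step 6. [r1c2∈{2}] r1c2 has the single candidate 2, so r1c2=2.
Step 7. [r4c3∈{1,2}] r4c3 is the only open cell in row 4 admitting 2. So r4c3=2.
Step 8. [r5c5∈{3,5}] in col 5, 3 fits only at r5c5, so r5c5=3.
Step 9. [r6c4∈{2}] only 2 remains possible at r6c4 ⇒ r6c4=2.
Step 10. [r2c5∈{6}] r2c5 has the single candidate 6 ⇒ r2c5=6.
Step 11. [r1c1∈{5}] only 5 remains possible at r1c1. So r1c1=5.
Step 12. [r6c3∈{3}] r6c3's peers cover all but 3 ⇒ r6c3=3.
Step 13. [r4c2∈{1}] r4c2 has the single candidate 1. So r4c2=1.
Step 14. [r3c1∈{4}] r3c1's peers cover all but 4, so r3c1=4.
Step 15. [r1c3∈{6}] nothing but 6 survives at r1c3. So r1c3=6.
Step 16. [r5c4∈{1}] nothing but 1 survives at r5c4, so r5c4=1.
Step 17. [r5c1∈{2}] r5c1 has the single candidate 2, so r5c1=2.
Step 18. [r4c5∈{5}] nothing but 5 survives at r4c5. So r4c5=5.
Step 19. [r5c6∈{5}] r5c6 is down to just 5 ⇒ r5c6=5.
Step 20. [r1c4∈{4}] r1c4 has the single candidate 4. So r1c4=4.
Step 21. [r1c6∈{3}] r1c6 has the single candidate 3, so r1c6=3.
Step 22. [r2c3∈{1}] r2c3 has the single candidate 1. So r2c3=1.

Answer: 5 2 6 4 1 3 / 3 4 1 5 6 2 / 4 3 5 6 2 1 / 6 1 2 3 5 4 / 2 6 4 1 3 5 / 1 5 3 2 4 6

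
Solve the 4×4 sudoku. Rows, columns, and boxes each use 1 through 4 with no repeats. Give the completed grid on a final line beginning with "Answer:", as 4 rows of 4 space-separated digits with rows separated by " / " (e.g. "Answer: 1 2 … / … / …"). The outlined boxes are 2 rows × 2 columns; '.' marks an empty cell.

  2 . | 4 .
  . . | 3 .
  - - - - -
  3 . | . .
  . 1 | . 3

Step 1. [r3c2∈{2,4}] across col 2, 2 lands solely at r3c2, so r3c2=2.
Step 2. [r2c1∈{1,4}] r2c1 is the only open cell in col 1 admitting 1, so r2c1=1.
Step 3. [r3c4∈{1,4}] row 3 places 4 nowhere but r3c4, so r3c4=4.
Step 4. [r2c2∈{4}] r2c2 has the single candidate 4 ⇒ r2c2=4.
Step 5. [r1c2∈{3}] nothing but 3 survives at r1c2. So r1c2=3.
Step 6. [r1c4∈{1}] r1c4 is down to just 1 ⇒ r1c4=1.
Step 7. [r4c3∈{2}] nothing but 2 survives at r4c3 ⇒ r4c3=2.
Step 8. [r2c4∈{2}] r2c4 has the single candidate 2 ⇒ r2c4=2.
Step 9. [r3c3∈{1}] only 1 remains possible at r3c3. So r3c3=1.
Step 10. [r4c1∈{4}] r4c1's peers cover all but 4 ⇒ r4c1=4.

Answer: 2 3 4 1 / 1 4 3 2 / 3 2 1 4 / 4 1 2 3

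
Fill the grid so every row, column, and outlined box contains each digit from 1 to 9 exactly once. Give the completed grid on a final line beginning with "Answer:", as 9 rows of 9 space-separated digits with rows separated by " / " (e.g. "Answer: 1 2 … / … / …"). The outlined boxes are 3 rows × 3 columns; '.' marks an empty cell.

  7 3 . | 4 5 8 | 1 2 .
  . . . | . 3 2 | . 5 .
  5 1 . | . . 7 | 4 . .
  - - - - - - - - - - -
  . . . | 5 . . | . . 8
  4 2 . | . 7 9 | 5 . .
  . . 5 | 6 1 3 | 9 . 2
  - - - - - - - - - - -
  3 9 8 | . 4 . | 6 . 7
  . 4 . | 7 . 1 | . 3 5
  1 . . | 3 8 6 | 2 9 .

Step 1. [r5c9∈{1,3,6}] col 9 places 1 nowhere but r5c9 ⇒ r5c9=1.
Step 2. [r3c5∈{6,9}] 6 has one home in col 5: r3c5 ⇒ r3c5=6.
Step 3. [r4c3∈{1,3,6,7,9}] r4c3 is the only open cell in row 4 admitting 1, so r4c3=1.
Step 4. [r8c1∈{2,6}] col 1 places 2 nowhere but r8c1 ⇒ r8c1=2.
Step 5. [r3c4∈{9}] r3c4's peers cover all but 9 ⇒ r3c4=9.
Step 6. [r8c3∈{6}] r8c3's peers cover all but 6. So r8c3=6.
Step 7. [r1c3∈{9}] only 9 remains possible at r1c3. So r1c3=9.
Step 8. [r2c7∈{7,8}] 7 has one home in row 2: r2c7. So r2c7=7.
Step 9. [r6c8∈{4,7}] r6c8 is the only open cell in row 6 admitting 4, so r6c8=4.
Step 10. [r6c2∈{7,8}] 7 has one home in row 6: r6c2 ⇒ r6c2=7.
Step 11. [r4c2∈{6}] r4c2 is down to just 6. So r4c2=6.
Step 12. [r2c1∈{6,8}] r2c1 is the only open cell in col 1 admitting 6. So r2c1=6.
Step 13. [r6c1∈{8}] r6c1 has the single candidate 8 ⇒ r6c1=8.
Step 14. [r8c7∈{8}] r8c7 has the single candidate 8. So r8c7=8.
Step 15. [r4c6∈{4}] nothing but 4 survives at r4c6. So r4c6=4.
Step 16. [r5c4∈{8}] r5c4 has the single candidate 8, so r5c4=8.
Step 17. [r9c3∈{7}] r9c3's peers cover all but 7, so r9c3=7.
Step 18. [r7c8∈{1}] nothing but 1 survives at r7c8 ⇒ r7c8=1.
Step 19. [r2c2∈{8}] nothing but 8 survives at r2c2. So r2c2=8.
Step 20. [r2c4∈{1}] r2c4 is down to just 1, so r2c4=1.
Step 21. [r2c3∈{4}] r2c3 is down to just 4. So r2c3=4.
Step 22. [r7c4∈{2}] nothing but 2 survives at r7c4. So r7c4=2.
Step 23. [r3c9∈{3}] r3c9 is down to just 3 ⇒ r3c9=3.
Step 24. [r7c6∈{5}] nothing but 5 survives at r7c6, so r7c6=5.
Step 25. [r2c9∈{9}] r2c9's peers cover all but 9 ⇒ r2c9=9.
Step 26. [r4c5∈{2}] r4c5 is down to just 2. So r4c5=2.
Step 27. [r9c9∈{4}] r9c9 is down to just 4. So r9c9=4.
Step 28. [r3c8∈{8}] r3c8's peers cover all but 8. So r3c8=8.
Step 29. [r8c5∈{9}] only 9 remains possible at r8c5 ⇒ r8c5=9.
Step 30. [r1c9∈{6}] nothing but 6 survives at r1c9. So r1c9=6.
Step 31. [r9c2∈{5}] r9c2's peers cover all but 5. So r9c2=5.
Step 32. [r5c8∈{6}] r5c8 is down to just 6 ⇒ r5c8=6.
Step 33. [r3c3∈{2}] nothing but 2 survives at r3c3. So r3c3=2.
Step 34. [r4c8∈{7}] r4c8 is down to just 7. So r4c8=7.
Step 35. [r5c3∈{3}] r5c3's peers cover all but 3. So r5c3=3.
Step 36. [r4c1∈{9}] only 9 remains possible at r4c1, so r4c1=9.
Step 37. [r4c7∈{3}] r4c7's peers cover all but 3 ⇒ r4c7=3.

Answer: 7 3 9 4 5 8 1 2 6 / 6 8 4 1 3 2 7 5 9 / 5 1 2 9 6 7 4 8 3 / 9 6 1 5 2 4 3 7 8 / 4 2 3 8 7 9 5 6 1 / 8 7 5 6 1 3 9 4 2 / 3 9 8 2 4 5 6 1 7 / 2 4 6 7 9 1 8 3 5 / 1 5 7 3 8 6 2 9 4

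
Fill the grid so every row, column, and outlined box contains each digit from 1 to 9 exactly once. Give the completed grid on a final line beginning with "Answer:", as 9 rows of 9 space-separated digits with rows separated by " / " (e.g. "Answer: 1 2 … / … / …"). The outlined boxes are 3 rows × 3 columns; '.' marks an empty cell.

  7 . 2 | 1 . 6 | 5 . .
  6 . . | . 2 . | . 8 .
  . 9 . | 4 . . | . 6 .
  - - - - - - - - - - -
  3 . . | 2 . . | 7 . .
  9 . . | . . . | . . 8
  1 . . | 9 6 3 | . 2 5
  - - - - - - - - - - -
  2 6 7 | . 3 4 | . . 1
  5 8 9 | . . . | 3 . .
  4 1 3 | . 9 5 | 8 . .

Step 1. [r6c7∈{4}] r6c7's peers cover all but 4 ⇒ r6c7=4.
Step 2. [r3c9∈{2,3,7}] row 3 places 3 nowhere but r3c9. So r3c9=3.
Step 3. [r2c9∈{4,7,9}] in box 3, 7 fits only at r2c9, so r2c9=7.
Step 4. [r3c1∈{8}] only 8 remains possible at r3c1. So r3c1=8.
Step 5. [r3c6∈{7}] nothing but 7 survives at r3c6, so r3c6=7.
Step 6. [r5c6∈{1}] r5c6 has the single candidate 1, so r5c6=1.
Step 7. [r3c5∈{5}] nothing but 5 survives at r3c5 ⇒ r3c5=5.
Step 8. [r5c2∈{2,4,5,7}] in row 5, 2 fits only at r5c2, so r5c2=2.
Step 9. [r1c2∈{3,4}] across row 1, 3 lands solely at r1c2. So r1c2=3.
Step 10. [r9c9∈{2,6}] in row 9, 2 fits only at r9c9, so r9c9=2.
Step 11. [r8c9∈{4,6}] r8c9 is the only open cell in box 9 admitting 6 ⇒ r8c9=6.
Step 12. [r4c3∈{4,5,6,8}] 6 has one home in row 4: r4c3. So r4c3=6.
Step 13. [r8c4∈{7}] r8c4's peers cover all but 7, so r8c4=7.
Step 14. [r4c2∈{4,5}] in row 4, 5 fits only at r4c2, so r4c2=5.
Step 15. [r4c9∈{9}] nothing but 9 survives at r4c9. So r4c9=9.
Step 16. [r1c8∈{4,9}] row 1 places 9 nowhere but r1c8. So r1c8=9.
Step 17. [r3c3∈{1}] r3c3 is down to just 1 ⇒ r3c3=1.
Step 18. [r4c5∈{4,8}] r4c5 is the only open cell in row 4 admitting 4. So r4c5=4.
Step 19. [r2c3∈{4,5}] row 2 places 5 nowhere but r2c3. So r2c3=5.
Step 20. [r1c9∈{4}] r1c9 is down to just 4. So r1c9=4.
Step 21. [r5c8∈{3}] nothing but 3 survives at r5c8 ⇒ r5c8=3.
Step 22. [r9c8∈{7}] r9c8 has the single candidate 7, so r9c8=7.
Step 23. [r2c6∈{9}] nothing but 9 survives at r2c6. So r2c6=9.
Step 24. [r5c5∈{7}] r5c5 is down to just 7. So r5c5=7.
Step 25. [r6c2∈{7}] only 7 remains possible at r6c2. So r6c2=7.
Step 26. [r7c8∈{5}] r7c8 is down to just 5. So r7c8=5.
Step 27. [r2c2∈{4}] r2c2's peers cover all but 4, so r2c2=4.
Step 28. [r2c7∈{1}] nothing but 1 survives at r2c7 ⇒ r2c7=1.
Step 29. [r3c7∈{2}] r3c7's peers cover all but 2, so r3c7=2.
Step 30. [r6c3∈{8}] only 8 remains possible at r6c3. So r6c3=8.
Step 31. [r4c6∈{8}] only 8 remains possible at r4c6, so r4c6=8.
Step 32. [r2c4∈{3}] r2c4 has the single candidate 3, so r2c4=3.
Step 33. [r7c7∈{9}] only 9 remains possible at r7c7 ⇒ r7c7=9.
Step 34. [r5c4∈{5}] r5c4's peers cover all but 5 ⇒ r5c4=5.
Step 35. [r9c4∈{6}] nothing but 6 survives at r9c4. So r9c4=6.
Step 36. [r5c7∈{6}] r5c7 has the single candidate 6. So r5c7=6.
Step 37. [r8c6∈{2}] r8c6's peers cover all but 2 ⇒ r8c6=2.
Step 38. [r8c8∈{4}] only 4 remains possible at r8c8, so r8c8=4.
Step 39. [r1c5∈{8}] r1c5 has the single candidate 8 ⇒ r1c5=8.
Step 40. [r5c3∈{4}] r5c3's peers cover all but 4 ⇒ r5c3=4.
Step 41. [r4c8∈{1}] only 1 remains possible at r4c8. So r4c8=1.
Step 42. [r8c5∈{1}] nothing but 1 survives at r8c5, so r8c5=1.
Step 43. [r7c4∈{8}] r7c4's peers cover all but 8 ⇒ r7c4=8.

Answer: 7 3 2 1 8 6 5 9 4 / 6 4 5 3 2 9 1 8 7 / 8 9 1 4 5 7 2 6 3 / 3 5 6 2 4 8 7 1 9 / 9 2 4 5 7 1 6 3 8 / 1 7 8 9 6 3 4 2 5 / 2 6 7 8 3 4 9 5 1 / 5 8 9 7 1 2 3 4 6 / 4 1 3 6 9 5 8 7 2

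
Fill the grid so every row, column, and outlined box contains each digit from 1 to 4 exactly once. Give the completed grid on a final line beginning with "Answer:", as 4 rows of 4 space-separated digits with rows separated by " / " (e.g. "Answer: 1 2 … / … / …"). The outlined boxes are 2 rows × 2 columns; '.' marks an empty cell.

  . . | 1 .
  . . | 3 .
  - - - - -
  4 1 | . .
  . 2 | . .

Step 1. [r4c1∈{3}] r4c1 has the single candidate 3 ⇒ r4c1=3.
Step 2. [r2c2∈{4}] only 4 remains possible at r2c2, so r2c2=4.
Step 3. [r2c4∈{2}] nothing but 2 survives at r2c4 ⇒ r2c4=2.
Step 4. [r4c3∈{4}] r4c3 has the single candidate 4 ⇒ r4c3=4.
Step 5. [r1c2∈{3}] r1c2's peers cover all but 3. So r1c2=3.
Step 6. [r4c4∈{1}] nothing but 1 survives at r4c4 ⇒ r4c4=1.
Step 7. [r3c3∈{2}] only 2 remains possible at r3c3. So r3c3=2.
Step 8. [r3c4∈{3}] only 3 remains possible at r3c4. So r3c4=3.
Step 9. [r1c4∈{4}] r1c4 is down to just 4. So r1c4=4.
Step 10. [r2c1∈{1}] only 1 remains possible at r2c1 ⇒ r2c1=1.
Step 11. [r1c1∈{2}] nothing but 2 survives at r1c1 ⇒ r1c1=2.

Answer: 2 3 1 4 / 1 4 3 2 / 4 1 2 3 / 3 2 4 1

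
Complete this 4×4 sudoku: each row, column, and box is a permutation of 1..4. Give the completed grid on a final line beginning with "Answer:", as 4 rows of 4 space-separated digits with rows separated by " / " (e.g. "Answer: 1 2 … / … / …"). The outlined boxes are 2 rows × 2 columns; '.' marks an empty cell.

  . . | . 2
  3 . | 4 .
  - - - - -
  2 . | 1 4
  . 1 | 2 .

Step 1. [r1c1∈{1,4}] in row 1, 1 fits only at r1c1, so r1c1=1.
Step 2. [r2c2∈{2}] r2c2's peers cover all but 2 ⇒ r2c2=2.
Step 3. [r3c2∈{3}] nothing but 3 survives at r3c2, so r3c2=3.
Step 4. [r2c4∈{1}] r2c4 is down to just 1 ⇒ r2c4=1.
Step 5. [r4c1∈{4}] nothing but 4 survives at r4c1 ⇒ r4c1=4.
Step 6. [r1c3∈{3}] only 3 remains possible at r1c3. So r1c3=3.
Step 7. [r1c2∈{4}] r1c2 has the single candidate 4. So r1c2=4.
Step 8. [r4c4∈{3}] nothing but 3 survives at r4c4. So r4c4=3.

Answer: 1 4 3 2 / 3 2 4 1 / 2 3 1 4 / 4 1 2 3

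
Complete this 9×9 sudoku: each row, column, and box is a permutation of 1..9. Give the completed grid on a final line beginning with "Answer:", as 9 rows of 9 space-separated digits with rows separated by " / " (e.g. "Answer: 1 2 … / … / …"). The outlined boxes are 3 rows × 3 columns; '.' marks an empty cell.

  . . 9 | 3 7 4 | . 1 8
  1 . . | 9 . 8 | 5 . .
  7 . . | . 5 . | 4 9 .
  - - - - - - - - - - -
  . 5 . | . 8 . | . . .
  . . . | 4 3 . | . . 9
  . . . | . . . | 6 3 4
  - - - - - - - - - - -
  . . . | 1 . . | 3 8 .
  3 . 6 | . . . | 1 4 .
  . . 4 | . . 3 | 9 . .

Step 1. [r1c7∈{2}] r1c7 has the single candidate 2, so r1c7=2.
Step 2. [r4c7∈{7}] r4c7 is down to just 7 ⇒ r4c7=7.
Step 3. [r6c5∈{1,2,9}] r6c5 is the only open cell in col 5 admitting 1, so r6c5=1.
Step 4. [r4c8∈{2}] nothing but 2 survives at r4c8, so r4c8=2.
Step 5. [r7c3∈{2,5,7}] in col 3, 5 fits only at r7c3 ⇒ r7c3=5.
Step 6. [r4c4∈{6}] nothing but 6 survives at r4c4 ⇒ r4c4=6.
Step 7. [r3c4∈{2}] r3c4 has the single candidate 2. So r3c4=2.
Step 8. [r2c5∈{6}] nothing but 6 survives at r2c5, so r2c5=6.
Step 9. [r9c5∈{2}] only 2 remains possible at r9c5, so r9c5=2.
Step 10. [r9c1∈{8}] r9c1 is down to just 8. So r9c1=8.
Step 11. [r4c6∈{9}] r4c6's peers cover all but 9, so r4c6=9.
Step 12. [r3c9∈{3,6}] in box 3, 6 fits only at r3c9, so r3c9=6.
Step 13. [r2c9∈{3,7}] r2c9 is the only open cell in col 9 admitting 3 ⇒ r2c9=3.
Step 14. [r2c3∈{2}] only 2 remains possible at r2c3. So r2c3=2.
Step 15. [r5c7∈{8}] r5c7's peers cover all but 8, so r5c7=8.
Step 16. [r9c8∈{5,6,7}] across row 9, 6 lands solely at r9c8 ⇒ r9c8=6.
Step 17. [r8c4∈{5,7,8}] across row 8, 8 lands solely at r8c4. So r8c4=8.
Step 18. [r8c5∈{9}] r8c5 is down to just 9, so r8c5=9.
Step 19. [r9c2∈{1,7}] row 9 places 1 nowhere but r9c2 ⇒ r9c2=1.
Step 20. [r4c3∈{1,3}] 3 has one home in row 4: r4c3. So r4c3=3.
Step 21. [r1c2∈{6}] r1c2's peers cover all but 6. So r1c2=6.
Step 22. [r3c3∈{8}] r3c3 has the single candidate 8, so r3c3=8.
Step 23. [r6c3∈{7}] r6c3's peers cover all but 7 ⇒ r6c3=7.
Step 24. [r5c2∈{2}] only 2 remains possible at r5c2. So r5c2=2.
Step 25. [r9c4∈{5,7}] r9c4 is the only open cell in col 4 admitting 7 ⇒ r9c4=7.
Step 26. [r8c6∈{5}] r8c6 has the single candidate 5, so r8c6=5.
Step 27. [r6c1∈{9}] r6c1 is down to just 9 ⇒ r6c1=9.
Step 28. [r8c9∈{2,7}] across row 8, 2 lands solely at r8c9, so r8c9=2.
Step 29. [r8c2∈{7}] r8c2 has the single candidate 7. So r8c2=7.
Step 30. [r5c8∈{5}] r5c8's peers cover all but 5, so r5c8=5.
Step 31. [r7c1∈{2}] r7c1's peers cover all but 2 ⇒ r7c1=2.
Step 32. [r5c6∈{7}] r5c6 has the single candidate 7, so r5c6=7.
Step 33. [r4c9∈{1}] r4c9's peers cover all but 1, so r4c9=1.
Step 34. [r3c6∈{1}] r3c6 has the single candidate 1. So r3c6=1.
Step 35. [r6c2∈{8}] r6c2 is down to just 8 ⇒ r6c2=8.
Step 36. [r7c9∈{7}] r7c9 is down to just 7 ⇒ r7c9=7.
Step 37. [r2c2∈{4}] r2c2 is down to just 4, so r2c2=4.
Step 38. [r7c6∈{6}] r7c6's peers cover all but 6. So r7c6=6.
Step 39. [r1c1∈{5}] r1c1's peers cover all but 5 ⇒ r1c1=5.
Step 40. [r9c9∈{5}] r9c9's peers cover all but 5 ⇒ r9c9=5.
Step 41. [r3c2∈{3}] only 3 remains possible at r3c2, so r3c2=3.
Step 42. [r4c1∈{4}] nothing but 4 survives at r4c1 ⇒ r4c1=4.
Step 43. [r6c6∈{2}] r6c6's peers cover all but 2. So r6c6=2.
Step 44. [r6c4∈{5}] r6c4 has the single candidate 5. So r6c4=5.
Step 45. [r5c1∈{6}] r5c1 is down to just 6, so r5c1=6.
Step 46. [r2c8∈{7}] r2c8's peers cover all but 7, so r2c8=7.
Step 47. [r7c2∈{9}] r7c2 is down to just 9, so r7c2=9.
Step 48. [r5c3∈{1}] r5c3 has the single candidate 1. So r5c3=1.
Step 49. [r7c5∈{4}] r7c5 has the single candidate 4, so r7c5=4.

Answer: 5 6 9 3 7 4 2 1 8 / 1 4 2 9 6 8 5 7 3 / 7 3 8 2 5 1 4 9 6 / 4 5 3 6 8 9 7 2 1 / 6 2 1 4 3 7 8 5 9 / 9 8 7 5 1 2 6 3 4 / 2 9 5 1 4 6 3 8 7 / 3 7 6 8 9 5 1 4 2 / 8 1 4 7 2 3 9 6 5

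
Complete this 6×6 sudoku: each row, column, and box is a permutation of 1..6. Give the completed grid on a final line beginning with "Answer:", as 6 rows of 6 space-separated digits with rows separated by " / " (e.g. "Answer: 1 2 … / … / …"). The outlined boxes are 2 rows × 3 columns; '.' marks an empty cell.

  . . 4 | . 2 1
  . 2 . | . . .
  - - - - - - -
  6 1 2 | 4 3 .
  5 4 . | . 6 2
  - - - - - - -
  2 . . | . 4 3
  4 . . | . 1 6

Step 1. [r5c4∈{5}] r5c4 is down to just 5 ⇒ r5c4=5.
Step 2. [r1c2∈{3,5,6}] 5 has one home in row 1: r1c2 ⇒ r1c2=5.
Step 3. [r2c3∈{1,3,6}] box 1 places 6 nowhere but r2c3 ⇒ r2c3=6.
Step 4. [r2c4∈{3}] only 3 remains possible at r2c4 ⇒ r2c4=3.
Step 5. [r2c5∈{5}] r2c5 is down to just 5, so r2c5=5.
Step 6. [r6c2∈{3}] only 3 remains possible at r6c2. So r6c2=3.
Step 7. [r4c4∈{1}] r4c4's peers cover all but 1, so r4c4=1.
Step 8. [r5c3∈{1}] nothing but 1 survives at r5c3, so r5c3=1.
Step 9. [r2c6∈{4}] r2c6's peers cover all but 4. So r2c6=4.
Step 10. [r5c2∈{6}] r5c2 has the single candidate 6. So r5c2=6.
Step 11. [r6c4∈{2}] nothing but 2 survives at r6c4 ⇒ r6c4=2.
Step 12. [r1c4∈{6}] r1c4 is down to just 6. So r1c4=6.
Step 13. [r2c1∈{1}] nothing but 1 survives at r2c1 ⇒ r2c1=1.
Step 14. [r3c6∈{5}] r3c6 is down to just 5. So r3c6=5.
Step 15. [r1c1∈{3}] nothing but 3 survives at r1c1, so r1c1=3.
Step 16. [r6c3∈{5}] r6c3's peers cover all but 5. So r6c3=5.
Step 17. [r4c3∈{3}] only 3 remains possible at r4c3. So r4c3=3.

Answer: 3 5 4 6 2 1 / 1 2 6 3 5 4 / 6 1 2 4 3 5 / 5 4 3 1 6 2 / 2 6 1 5 4 3 / 4 3 5 2 1 6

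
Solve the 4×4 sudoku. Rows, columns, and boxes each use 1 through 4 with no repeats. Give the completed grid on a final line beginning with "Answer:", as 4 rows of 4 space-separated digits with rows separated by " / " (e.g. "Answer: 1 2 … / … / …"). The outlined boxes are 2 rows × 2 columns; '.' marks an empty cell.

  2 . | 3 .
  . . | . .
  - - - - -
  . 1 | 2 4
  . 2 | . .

Step 1. [r2c1∈{1,3,4}] across col 1, 1 lands solely at r2c1, so r2c1=1.
Step 2. [r4c4∈{1,3}] r4c4 is the only open cell in col 4 admitting 3. So r4c4=3.
Step 3. [r1c2∈{4}] r1c2's peers cover all but 4, so r1c2=4.
Step 4. [r2c4∈{2}] r2c4's peers cover all but 2 ⇒ r2c4=2.
Step 5. [r1c4∈{1}] nothing but 1 survives at r1c4. So r1c4=1.
Step 6. [r3c1∈{3}] only 3 remains possible at r3c1 ⇒ r3c1=3.
Step 7. [r4c1∈{4}] only 4 remains possible at r4c1, so r4c1=4.
Step 8. [r2c2∈{3}] r2c2's peers cover all but 3 ⇒ r2c2=3.
Step 9. [r2c3∈{4}] r2c3 is down to just 4. So r2c3=4.
Step 10. [r4c3∈{1}] nothing but 1 survives at r4c3. So r4c3=1.

Answer: 2 4 3 1 / 1 3 4 2 / 3 1 2 4 / 4 2 1 3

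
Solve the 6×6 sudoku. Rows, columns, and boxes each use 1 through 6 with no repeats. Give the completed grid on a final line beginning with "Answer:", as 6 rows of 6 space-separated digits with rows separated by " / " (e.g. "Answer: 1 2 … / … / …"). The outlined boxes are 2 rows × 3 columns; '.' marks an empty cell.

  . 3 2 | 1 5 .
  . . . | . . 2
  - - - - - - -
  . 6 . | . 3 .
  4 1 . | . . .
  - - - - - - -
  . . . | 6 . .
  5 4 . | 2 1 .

Step 1. [r1c6∈{4,6}] across row 1, 4 lands solely at r1c6. So r1c6=4.
Step 2. [r5c1∈{1,2,3}] across col 1, 3 lands solely at r5c1, so r5c1=3.
Step 3. [r3c3∈{5}] r3c3 has the single candidate 5 ⇒ r3c3=5.
Step 4. [r2c5∈{6}] only 6 remains possible at r2c5. So r2c5=6.
Step 5. [r2c1∈{1}] only 1 remains possible at r2c1 ⇒ r2c1=1.
Step 6. [r4c6∈{5,6}] 6 has one home in row 4: r4c6 ⇒ r4c6=6.
Step 7. [r4c5∈{2}] r4c5's peers cover all but 2, so r4c5=2.
Step 8. [r6c3∈{6}] r6c3 has the single candidate 6, so r6c3=6.
Step 9. [r2c3∈{4}] only 4 remains possible at r2c3, so r2c3=4.
Step 10. [r4c3∈{3}] nothing but 3 survives at r4c3 ⇒ r4c3=3.
Step 11. [r4c4∈{5}] nothing but 5 survives at r4c4. So r4c4=5.
Step 12. [r1c1∈{6}] r1c1 is down to just 6 ⇒ r1c1=6.
Step 13. [r5c3∈{1}] r5c3 is down to just 1. So r5c3=1.
Step 14. [r2c4∈{3}] nothing but 3 survives at r2c4. So r2c4=3.
Step 15. [r5c2∈{2}] only 2 remains possible at r5c2 ⇒ r5c2=2.
Step 16. [r5c6∈{5}] r5c6 has the single candidate 5 ⇒ r5c6=5.
Step 17. [r3c1∈{2}] r3c1 has the single candidate 2 ⇒ r3c1=2.
Step 18. [r2c2∈{5}] nothing but 5 survives at r2c2. So r2c2=5.
Step 19. [r3c4∈{4}] r3c4's peers cover all but 4. So r3c4=4.
Step 20. [r6c6∈{3}] nothing but 3 survives at r6c6 ⇒ r6c6=3.
Step 21. [r5c5∈{4}] only 4 remains possible at r5c5, so r5c5=4.
Step 22. [r3c6∈{1}] r3c6 is down to just 1 ⇒ r3c6=1.

Answer: 6 3 2 1 5 4 / 1 5 4 3 6 2 / 2 6 5 4 3 1 / 4 1 3 5 2 6 / 3 2 1 6 4 5 / 5 4 6 2 1 3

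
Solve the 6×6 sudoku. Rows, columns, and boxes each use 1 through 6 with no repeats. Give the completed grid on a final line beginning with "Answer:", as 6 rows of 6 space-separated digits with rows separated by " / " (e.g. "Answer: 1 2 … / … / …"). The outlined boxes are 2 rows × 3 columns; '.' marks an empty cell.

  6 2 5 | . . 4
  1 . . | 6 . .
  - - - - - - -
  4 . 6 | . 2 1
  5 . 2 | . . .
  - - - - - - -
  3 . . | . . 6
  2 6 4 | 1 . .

Step 1. [r4c6∈{3}] nothing but 3 survives at r4c6 ⇒ r4c6=3.
Step 2. [r6c6∈{5}] nothing but 5 survives at r6c6, so r6c6=5.
Step 3. [r1c4∈{3}] nothing but 3 survives at r1c4, so r1c4=3.
Step 4. [r5c5∈{4}] r5c5 is down to just 4 ⇒ r5c5=4.
Step 5. [r5c3∈{1}] nothing but 1 survives at r5c3, so r5c3=1.
Step 6. [r2c2∈{3,4}] in row 2, 4 fits only at r2c2, so r2c2=4.
Step 7. [r6c5∈{3}] r6c5 has the single candidate 3. So r6c5=3.
Step 8. [r2c6∈{2}] nothing but 2 survives at r2c6, so r2c6=2.
Step 9. [r4c2∈{1}] r4c2's peers cover all but 1 ⇒ r4c2=1.
Step 10. [r4c5∈{6}] only 6 remains possible at r4c5 ⇒ r4c5=6.
Step 11. [r5c2∈{5}] r5c2's peers cover all but 5. So r5c2=5.
Step 12. [r2c3∈{3}] r2c3's peers cover all but 3 ⇒ r2c3=3.
Step 13. [r3c2∈{3}] nothing but 3 survives at r3c2, so r3c2=3.
Step 14. [r2c5∈{5}] nothing but 5 survives at r2c5. So r2c5=5.
Step 15. [r4c4∈{4}] nothing but 4 survives at r4c4. So r4c4=4.
Step 16. [r3c4∈{5}] r3c4 has the single candidate 5, so r3c4=5.
Step 17. [r5c4∈{2}] r5c4 is down to just 2, so r5c4=2.
Step 18. [r1c5∈{1}] r1c5 is down to just 1, so r1c5=1.

Answer: 6 2 5 3 1 4 / 1 4 3 6 5 2 / 4 3 6 5 2 1 / 5 1 2 4 6 3 / 3 5 1 2 4 6 / 2 6 4 1 3 5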